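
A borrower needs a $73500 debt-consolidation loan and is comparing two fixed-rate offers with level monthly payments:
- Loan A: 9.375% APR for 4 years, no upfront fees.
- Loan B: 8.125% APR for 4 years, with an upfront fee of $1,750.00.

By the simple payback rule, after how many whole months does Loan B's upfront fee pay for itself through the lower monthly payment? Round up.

Loan A: at 9.375% the monthly rate is 0.0078125, so the payment is 73,500 × 0.0078125 / (1 − 1.0078125^−48) = $1,842.17.
Loan B: monthly rate = 8.125%/12 = 0.0067708; payment = 73,500 × 0.0067708 / (1 − (1+0.0067708)^−48) = $1,798.67.
Monthly savings = $1,842.17 − $1,798.67 = $43.50.
Break-even = $1,750.00 / $43.50 = 40.23 → 41 months.

41 months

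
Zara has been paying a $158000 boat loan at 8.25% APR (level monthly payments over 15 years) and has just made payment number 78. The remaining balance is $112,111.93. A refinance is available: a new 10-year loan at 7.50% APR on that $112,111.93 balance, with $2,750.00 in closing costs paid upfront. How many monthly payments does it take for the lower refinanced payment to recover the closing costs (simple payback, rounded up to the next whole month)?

14 months

Current payment = 158,000 × 8.25%/12 / (1 − (1+0.0068750)^−180) = $1,532.82.
Refinanced payment = 112,111.93 × 0.0062500 / (1 − (1+0.0062500)^−120) = $1,330.79.
Monthly savings = $1,532.82 − $1,330.79 = $202.03.
Break-even = $2,750.00 / $202.03 = 13.61 → 14 months.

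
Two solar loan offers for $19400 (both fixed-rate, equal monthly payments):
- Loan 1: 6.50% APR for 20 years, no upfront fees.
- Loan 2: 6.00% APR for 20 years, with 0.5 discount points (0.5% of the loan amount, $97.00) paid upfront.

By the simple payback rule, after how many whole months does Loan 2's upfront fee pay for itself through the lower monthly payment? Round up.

18 months

Loan 1: monthly rate = 6.5%/12 = 0.0054167; payment = 19,400 × 0.0054167 / (1 − (1+0.0054167)^−240) = $144.64.
Loan 2: monthly rate = 6%/12 = 0.0050000; payment = 19,400 × 0.0050000 / (1 − (1+0.0050000)^−240) = $138.99.
Monthly savings = $144.64 − $138.99 = $5.65.
Break-even = $97.00 / $5.65 = 17.17 → 18 months.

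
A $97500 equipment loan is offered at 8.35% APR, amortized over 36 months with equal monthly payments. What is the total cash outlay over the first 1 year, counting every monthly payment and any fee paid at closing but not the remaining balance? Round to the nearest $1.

$36,853

At 8.35% the monthly rate is 0.0069583, so the payment is 97,500 × 0.0069583 / (1 − 1.0069583^−36) = $3,071.06.
Total outlay = 12 × $3,071.06 = $36,852.72.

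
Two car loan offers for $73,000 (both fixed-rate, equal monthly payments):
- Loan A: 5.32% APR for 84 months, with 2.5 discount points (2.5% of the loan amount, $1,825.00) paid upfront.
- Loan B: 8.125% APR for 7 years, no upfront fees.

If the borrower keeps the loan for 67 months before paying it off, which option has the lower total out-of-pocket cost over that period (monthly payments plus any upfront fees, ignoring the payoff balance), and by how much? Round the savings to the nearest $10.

Loan A: monthly rate = 5.32%/12 = 0.0044333; payment = 73,000 × 0.0044333 / (1 − (1+0.0044333)^−84) = $1,042.79.
Loan B: at 8.125% the monthly rate is 0.0067708, so the payment is 73,000 × 0.0067708 / (1 − 1.0067708^−84) = $1,142.35.
Over 67 months: Loan A costs 67 × $1,042.79 + $1,825.00 = $71,691.93; Loan B costs 67 × $1,142.35 = $76,537.45.
Loan A is cheaper by $76,537.45 − $71,691.93 = $4,845.52.

Loan A by $4,850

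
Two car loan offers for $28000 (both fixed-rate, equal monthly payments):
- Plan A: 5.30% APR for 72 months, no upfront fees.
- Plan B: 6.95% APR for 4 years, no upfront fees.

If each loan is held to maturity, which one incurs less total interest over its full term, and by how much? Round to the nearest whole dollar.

Plan B by $596

Plan A: monthly rate = 5.3%/12 = 0.0044167; payment = 28,000 × 0.0044167 / (1 − (1+0.0044167)^−72) = $454.84.
Total interest on Plan A = 72 × $454.84 − $28,000 = $4,748.48.
Plan B: at 6.95% the monthly rate is 0.0057917, so the payment is 28,000 × 0.0057917 / (1 − 1.0057917^−48) = $669.85.
Total interest on Plan B = 48 × $669.85 − $28,000 = $4,152.80.
Plan B is lower by $595.68.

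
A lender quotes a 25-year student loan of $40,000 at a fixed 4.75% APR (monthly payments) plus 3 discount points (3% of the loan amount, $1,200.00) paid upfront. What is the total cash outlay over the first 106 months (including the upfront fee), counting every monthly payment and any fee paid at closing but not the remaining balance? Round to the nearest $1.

$25,373

Monthly rate = 4.75%/12 = 0.0039583; payment = 40,000 × 0.0039583 / (1 − (1+0.0039583)^−300) = $228.05.
Total outlay = 106 × $228.05 + $1,200.00 = $25,373.30.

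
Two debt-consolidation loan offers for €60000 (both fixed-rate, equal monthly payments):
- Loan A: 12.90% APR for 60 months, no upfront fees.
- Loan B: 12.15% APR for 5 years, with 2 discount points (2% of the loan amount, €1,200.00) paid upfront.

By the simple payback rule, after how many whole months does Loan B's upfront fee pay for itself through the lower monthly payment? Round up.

Loan A: monthly rate = 12.9%/12 = 0.0107500; payment = 60,000 × 0.0107500 / (1 − (1+0.0107500)^−60) = €1,362.11.
Loan B: monthly rate = 12.15%/12 = 0.0101250; payment = 60,000 × 0.0101250 / (1 − (1+0.0101250)^−60) = €1,339.22.
Monthly savings = €1,362.11 − €1,339.22 = €22.89.
Break-even = €1,200.00 / €22.89 = 52.42 → 53 months.

53 months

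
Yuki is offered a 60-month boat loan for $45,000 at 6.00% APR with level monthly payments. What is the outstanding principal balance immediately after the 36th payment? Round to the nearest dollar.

$19,629

With monthly rate i = 6%/12 = 0.0050000, the balance after k of n payments is P · [(1+i)^n − (1+i)^k] / [(1+i)^n − 1].
(1+0.0050000)^60 = 1.34885015 and (1+0.0050000)^36 = 1.19668052, so the balance is 45,000 × (1.34885015 − 1.19668052) / (1.34885015 − 1) = $19,629.15.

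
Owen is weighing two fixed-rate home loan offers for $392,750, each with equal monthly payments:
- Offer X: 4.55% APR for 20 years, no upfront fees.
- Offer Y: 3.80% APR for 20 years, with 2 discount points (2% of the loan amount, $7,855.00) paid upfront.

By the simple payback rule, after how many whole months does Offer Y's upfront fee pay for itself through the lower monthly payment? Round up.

51 months

Offer X: at 4.55% the monthly rate is 0.0037917, so the payment is 392,750 × 0.0037917 / (1 − 1.0037917^−240) = $2,495.34.
Offer Y: monthly rate = 3.8%/12 = 0.0031667; payment = 392,750 × 0.0031667 / (1 − (1+0.0031667)^−240) = $2,338.80.
Monthly savings = $2,495.34 − $2,338.80 = $156.54.
Break-even = $7,855.00 / $156.54 = 50.18 → 51 months.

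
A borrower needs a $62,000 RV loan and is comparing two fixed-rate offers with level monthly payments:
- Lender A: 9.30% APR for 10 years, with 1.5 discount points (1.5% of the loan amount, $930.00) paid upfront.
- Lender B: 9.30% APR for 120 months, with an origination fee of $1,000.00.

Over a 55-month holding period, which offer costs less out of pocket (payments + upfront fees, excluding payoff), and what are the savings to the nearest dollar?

Lender A: at 9.30% the monthly rate is 0.0077500, so the payment is 62,000 × 0.0077500 / (1 − 1.0077500^−120) = $795.49.
Lender B: at 9.30% the monthly rate is 0.0077500, so the payment is 62,000 × 0.0077500 / (1 − 1.0077500^−120) = $795.49.
Over 55 months: Lender A costs 55 × $795.49 + $930.00 = $44,681.95; Lender B costs 55 × $795.49 + $1,000.00 = $44,751.95.
Lender A is cheaper by $44,751.95 − $44,681.95 = $70.00.

Lender A by $70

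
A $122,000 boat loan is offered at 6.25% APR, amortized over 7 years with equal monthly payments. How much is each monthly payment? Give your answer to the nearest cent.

$1,796.90

At 6.25% the monthly rate is 0.0052083, so the payment is 122,000 × 0.0052083 / (1 − 1.0052083^−84) = $1,796.90.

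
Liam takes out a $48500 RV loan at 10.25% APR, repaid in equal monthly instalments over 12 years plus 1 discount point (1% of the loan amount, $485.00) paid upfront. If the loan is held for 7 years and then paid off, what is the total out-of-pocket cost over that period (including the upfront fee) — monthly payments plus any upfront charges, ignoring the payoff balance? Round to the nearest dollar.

At 10.25% the monthly rate is 0.0085417, so the payment is 48,500 × 0.0085417 / (1 − 1.0085417^−144) = $586.64.
Total outlay = 84 × $586.64 + $485.00 = $49,762.76.

$49,763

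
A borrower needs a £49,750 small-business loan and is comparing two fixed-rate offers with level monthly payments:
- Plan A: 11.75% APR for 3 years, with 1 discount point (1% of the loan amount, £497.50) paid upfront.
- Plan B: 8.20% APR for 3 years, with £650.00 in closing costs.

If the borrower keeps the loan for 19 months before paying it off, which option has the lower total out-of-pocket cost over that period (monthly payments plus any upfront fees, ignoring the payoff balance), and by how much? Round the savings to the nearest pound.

Plan A: monthly rate = 11.75%/12 = 0.0097917; payment = 49,750 × 0.0097917 / (1 − (1+0.0097917)^−36) = £1,646.48.
Plan B: at 8.20% the monthly rate is 0.0068333, so the payment is 49,750 × 0.0068333 / (1 − 1.0068333^−36) = £1,563.58.
Over 19 months: Plan A costs 19 × £1,646.48 + £497.50 = £31,780.62; Plan B costs 19 × £1,563.58 + £650.00 = £30,358.02.
Plan B is cheaper by £31,780.62 − £30,358.02 = £1,422.60.

Plan B by £1,423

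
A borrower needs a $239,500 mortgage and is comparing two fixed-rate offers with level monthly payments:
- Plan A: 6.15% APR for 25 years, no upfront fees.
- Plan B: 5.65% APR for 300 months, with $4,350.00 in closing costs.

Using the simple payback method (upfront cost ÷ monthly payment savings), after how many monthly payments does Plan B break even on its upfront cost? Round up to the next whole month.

Plan A: at 6.15% the monthly rate is 0.0051250, so the payment is 239,500 × 0.0051250 / (1 − 1.0051250^−300) = $1,565.14.
Plan B: monthly rate = 5.65%/12 = 0.0047083; payment = 239,500 × 0.0047083 / (1 − (1+0.0047083)^−300) = $1,492.27.
Monthly savings = $1,565.14 − $1,492.27 = $72.87.
Break-even = $4,350.00 / $72.87 = 59.70 → 60 months.

60 months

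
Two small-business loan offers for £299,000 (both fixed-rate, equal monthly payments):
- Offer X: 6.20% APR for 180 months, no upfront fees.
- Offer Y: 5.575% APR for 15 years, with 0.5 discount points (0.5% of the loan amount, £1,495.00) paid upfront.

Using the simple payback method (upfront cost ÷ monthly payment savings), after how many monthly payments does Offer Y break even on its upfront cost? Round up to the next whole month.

Offer X: monthly rate = 6.2%/12 = 0.0051667; payment = 299,000 × 0.0051667 / (1 − (1+0.0051667)^−180) = £2,555.55.
Offer Y: at 5.575% the monthly rate is 0.0046458, so the payment is 299,000 × 0.0046458 / (1 − 1.0046458^−180) = £2,455.00.
Monthly savings = £2,555.55 − £2,455.00 = £100.55.
Break-even = £1,495.00 / £100.55 = 14.87 → 15 months.

15 months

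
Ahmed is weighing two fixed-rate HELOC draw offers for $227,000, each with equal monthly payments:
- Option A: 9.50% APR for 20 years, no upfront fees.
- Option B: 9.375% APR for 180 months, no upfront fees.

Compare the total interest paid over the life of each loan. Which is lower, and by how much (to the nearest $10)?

Option A: monthly rate = 9.5%/12 = 0.0079167; payment = 227,000 × 0.0079167 / (1 − (1+0.0079167)^−240) = $2,115.94.
Total interest on Option A = 240 × $2,115.94 − $227,000 = $280,825.60.
Option B: monthly rate = 9.375%/12 = 0.0078125; payment = 227,000 × 0.0078125 / (1 − (1+0.0078125)^−180) = $2,353.30.
Total interest on Option B = 180 × $2,353.30 − $227,000 = $196,594.00.
Option B is lower by $84,231.60.

Option B by $84,230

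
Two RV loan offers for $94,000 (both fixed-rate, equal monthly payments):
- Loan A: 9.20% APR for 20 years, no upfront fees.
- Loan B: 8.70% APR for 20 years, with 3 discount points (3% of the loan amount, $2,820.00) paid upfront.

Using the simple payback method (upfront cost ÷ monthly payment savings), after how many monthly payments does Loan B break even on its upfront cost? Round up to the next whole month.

94 months

Loan A: monthly rate = 9.2%/12 = 0.0076667; payment = 94,000 × 0.0076667 / (1 − (1+0.0076667)^−240) = $857.87.
Loan B: at 8.70% the monthly rate is 0.0072500, so the payment is 94,000 × 0.0072500 / (1 − 1.0072500^−240) = $827.69.
Monthly savings = $857.87 − $827.69 = $30.18.
Break-even = $2,820.00 / $30.18 = 93.44 → 94 months.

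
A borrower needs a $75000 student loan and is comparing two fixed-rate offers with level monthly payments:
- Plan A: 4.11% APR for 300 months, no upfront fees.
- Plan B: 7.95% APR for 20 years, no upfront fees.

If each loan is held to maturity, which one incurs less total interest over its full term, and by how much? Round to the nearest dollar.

Plan A by $29,865

Plan A: at 4.11% the monthly rate is 0.0034250, so the payment is 75,000 × 0.0034250 / (1 − 1.0034250^−300) = $400.45.
Total interest on Plan A = 300 × $400.45 − $75,000 = $45,135.00.
Plan B: at 7.95% the monthly rate is 0.0066250, so the payment is 75,000 × 0.0066250 / (1 − 1.0066250^−240) = $625.00.
Total interest on Plan B = 240 × $625.00 − $75,000 = $75,000.00.
Plan A is lower by $29,865.00.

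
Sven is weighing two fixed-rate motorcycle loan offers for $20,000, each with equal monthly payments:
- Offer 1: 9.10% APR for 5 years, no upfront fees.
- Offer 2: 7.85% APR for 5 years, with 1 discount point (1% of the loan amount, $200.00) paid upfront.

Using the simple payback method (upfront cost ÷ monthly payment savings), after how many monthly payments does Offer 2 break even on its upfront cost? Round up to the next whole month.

17 months

Offer 1: monthly rate = 9.1%/12 = 0.0075833; payment = 20,000 × 0.0075833 / (1 − (1+0.0075833)^−60) = $416.14.
Offer 2: monthly rate = 7.85%/12 = 0.0065417; payment = 20,000 × 0.0065417 / (1 − (1+0.0065417)^−60) = $404.09.
Monthly savings = $416.14 − $404.09 = $12.05.
Break-even = $200.00 / $12.05 = 16.60 → 17 months.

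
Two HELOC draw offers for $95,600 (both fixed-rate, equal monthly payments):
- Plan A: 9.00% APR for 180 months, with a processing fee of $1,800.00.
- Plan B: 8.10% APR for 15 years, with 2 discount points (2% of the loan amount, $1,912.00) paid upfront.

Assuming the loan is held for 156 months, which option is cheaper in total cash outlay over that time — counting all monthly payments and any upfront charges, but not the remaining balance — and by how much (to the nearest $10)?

Plan B by $7,770

Plan A: at 9.00% the monthly rate is 0.0075000, so the payment is 95,600 × 0.0075000 / (1 − 1.0075000^−180) = $969.64.
Plan B: monthly rate = 8.1%/12 = 0.0067500; payment = 95,600 × 0.0067500 / (1 − (1+0.0067500)^−180) = $919.13.
Over 156 months: Plan A costs 156 × $969.64 + $1,800.00 = $153,063.84; Plan B costs 156 × $919.13 + $1,912.00 = $145,296.28.
Plan B is cheaper by $153,063.84 − $145,296.28 = $7,767.56.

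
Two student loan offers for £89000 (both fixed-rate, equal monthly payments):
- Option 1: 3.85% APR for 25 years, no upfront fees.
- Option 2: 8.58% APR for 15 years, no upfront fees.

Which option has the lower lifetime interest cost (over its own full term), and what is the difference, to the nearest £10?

Option 1: monthly rate = 3.85%/12 = 0.0032083; payment = 89,000 × 0.0032083 / (1 − (1+0.0032083)^−300) = £462.43.
Total interest on Option 1 = 300 × £462.43 − £89,000 = £49,729.00.
Option 2: at 8.58% the monthly rate is 0.0071500, so the payment is 89,000 × 0.0071500 / (1 − 1.0071500^−180) = £880.60.
Total interest on Option 2 = 180 × £880.60 − £89,000 = £69,508.00.
Option 1 is lower by £19,779.00.

Option 1 by £19,780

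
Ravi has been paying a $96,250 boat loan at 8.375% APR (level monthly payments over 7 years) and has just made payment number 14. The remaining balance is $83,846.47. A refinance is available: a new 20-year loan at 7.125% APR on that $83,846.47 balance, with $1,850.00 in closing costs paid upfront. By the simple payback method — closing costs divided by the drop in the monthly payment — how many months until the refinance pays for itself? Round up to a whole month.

Current payment = 96,250 × 8.375%/12 / (1 − (1+0.0069792)^−84) = $1,518.22.
Refinanced payment = 83,846.47 × 0.0059375 / (1 − (1+0.0059375)^−240) = $656.37.
Monthly savings = $1,518.22 − $656.37 = $861.85.
Break-even = $1,850.00 / $861.85 = 2.15 → 3 months.

3 months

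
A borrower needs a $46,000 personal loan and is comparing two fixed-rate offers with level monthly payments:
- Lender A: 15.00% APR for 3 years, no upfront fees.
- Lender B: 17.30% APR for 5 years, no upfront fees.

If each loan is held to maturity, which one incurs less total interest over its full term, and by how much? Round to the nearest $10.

Lender A by $11,630

Lender A: monthly rate = 15%/12 = 0.0125000; payment = 46,000 × 0.0125000 / (1 − (1+0.0125000)^−36) = $1,594.61.
Total interest on Lender A = 36 × $1,594.61 − $46,000 = $11,405.96.
Lender B: at 17.30% the monthly rate is 0.0144167, so the payment is 46,000 × 0.0144167 / (1 − 1.0144167^−60) = $1,150.65.
Total interest on Lender B = 60 × $1,150.65 − $46,000 = $23,039.00.
Lender A is lower by $11,633.04.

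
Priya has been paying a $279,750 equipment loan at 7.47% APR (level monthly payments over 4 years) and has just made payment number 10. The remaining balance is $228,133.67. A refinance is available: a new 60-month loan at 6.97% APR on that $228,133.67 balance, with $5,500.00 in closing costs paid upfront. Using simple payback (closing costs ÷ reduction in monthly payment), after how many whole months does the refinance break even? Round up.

Current payment = 279,750 × 7.47%/12 / (1 − (1+0.0062250)^−48) = $6,760.13.
Refinanced payment = 228,133.67 × 0.0058083 / (1 − (1+0.0058083)^−60) = $4,514.09.
Monthly savings = $6,760.13 − $4,514.09 = $2,246.04.
Break-even = $5,500.00 / $2,246.04 = 2.45 → 3 months.

3 months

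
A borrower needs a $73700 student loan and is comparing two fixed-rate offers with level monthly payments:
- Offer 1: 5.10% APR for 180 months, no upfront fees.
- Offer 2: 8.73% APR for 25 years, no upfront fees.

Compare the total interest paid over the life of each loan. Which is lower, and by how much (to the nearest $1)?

Offer 1 by $75,877

Offer 1: monthly rate = 5.1%/12 = 0.0042500; payment = 73,700 × 0.0042500 / (1 − (1+0.0042500)^−180) = $586.66.
Total interest on Offer 1 = 180 × $586.66 − $73,700 = $31,898.80.
Offer 2: monthly rate = 8.73%/12 = 0.0072750; payment = 73,700 × 0.0072750 / (1 − (1+0.0072750)^−300) = $604.92.
Total interest on Offer 2 = 300 × $604.92 − $73,700 = $107,776.00.
Offer 1 is lower by $75,877.20.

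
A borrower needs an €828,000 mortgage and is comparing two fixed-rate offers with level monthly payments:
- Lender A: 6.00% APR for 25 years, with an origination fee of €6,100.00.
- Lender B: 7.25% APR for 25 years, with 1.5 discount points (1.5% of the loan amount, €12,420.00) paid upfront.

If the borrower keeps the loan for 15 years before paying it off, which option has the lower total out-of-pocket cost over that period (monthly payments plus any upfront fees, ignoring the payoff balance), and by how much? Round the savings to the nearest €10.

Lender A by €123,320

Lender A: at 6.00% the monthly rate is 0.0050000, so the payment is 828,000 × 0.0050000 / (1 − 1.0050000^−300) = €5,334.82.
Lender B: at 7.25% the monthly rate is 0.0060417, so the payment is 828,000 × 0.0060417 / (1 − 1.0060417^−300) = €5,984.84.
Over 180 months: Lender A costs 180 × €5,334.82 + €6,100.00 = €966,367.60; Lender B costs 180 × €5,984.84 + €12,420.00 = €1,089,691.20.
Lender A is cheaper by €1,089,691.20 − €966,367.60 = €123,323.60.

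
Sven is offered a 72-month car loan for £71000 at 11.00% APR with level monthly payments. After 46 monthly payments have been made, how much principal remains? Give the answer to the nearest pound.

With monthly rate i = 11%/12 = 0.0091667, the balance after k of n payments is P · [(1+i)^n − (1+i)^k] / [(1+i)^n − 1].
(1+0.0091667)^72 = 1.92898385 and (1+0.0091667)^46 = 1.52157466, so the balance is 71,000 × (1.92898385 − 1.52157466) / (1.92898385 − 1) = £31,137.30.

£31,137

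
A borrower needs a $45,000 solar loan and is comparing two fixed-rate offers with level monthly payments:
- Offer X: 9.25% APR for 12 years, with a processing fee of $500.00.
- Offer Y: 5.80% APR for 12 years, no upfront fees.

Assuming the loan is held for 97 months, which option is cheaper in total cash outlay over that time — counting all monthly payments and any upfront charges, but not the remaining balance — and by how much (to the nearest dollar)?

Offer X: monthly rate = 9.25%/12 = 0.0077083; payment = 45,000 × 0.0077083 / (1 − (1+0.0077083)^−144) = $518.47.
Offer Y: at 5.80% the monthly rate is 0.0048333, so the payment is 45,000 × 0.0048333 / (1 − 1.0048333^−144) = $434.49.
Over 97 months: Offer X costs 97 × $518.47 + $500.00 = $50,791.59; Offer Y costs 97 × $434.49 = $42,145.53.
Offer Y is cheaper by $50,791.59 − $42,145.53 = $8,646.06.

Offer Y by $8,646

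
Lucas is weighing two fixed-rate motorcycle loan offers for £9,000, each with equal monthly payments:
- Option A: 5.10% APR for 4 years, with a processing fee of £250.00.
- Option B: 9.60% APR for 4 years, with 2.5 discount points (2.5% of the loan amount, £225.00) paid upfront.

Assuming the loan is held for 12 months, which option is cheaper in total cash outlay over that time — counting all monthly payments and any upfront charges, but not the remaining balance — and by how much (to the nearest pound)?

Option A: at 5.10% the monthly rate is 0.0042500, so the payment is 9,000 × 0.0042500 / (1 − 1.0042500^−48) = £207.67.
Option B: at 9.60% the monthly rate is 0.0080000, so the payment is 9,000 × 0.0080000 / (1 − 1.0080000^−48) = £226.54.
Over 12 months: Option A costs 12 × £207.67 + £250.00 = £2,742.04; Option B costs 12 × £226.54 + £225.00 = £2,943.48.
Option A is cheaper by £2,943.48 − £2,742.04 = £201.44.

Option A by £201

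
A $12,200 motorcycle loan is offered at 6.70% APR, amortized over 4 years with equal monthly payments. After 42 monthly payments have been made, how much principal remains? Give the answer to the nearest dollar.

$1,709

With monthly rate i = 6.7%/12 = 0.0055833, the balance after k of n payments is P · [(1+i)^n − (1+i)^k] / [(1+i)^n − 1].
(1+0.0055833)^48 = 1.30637302 and (1+0.0055833)^42 = 1.26345216, so the balance is 12,200 × (1.30637302 − 1.26345216) / (1.30637302 − 1) = $1,709.14.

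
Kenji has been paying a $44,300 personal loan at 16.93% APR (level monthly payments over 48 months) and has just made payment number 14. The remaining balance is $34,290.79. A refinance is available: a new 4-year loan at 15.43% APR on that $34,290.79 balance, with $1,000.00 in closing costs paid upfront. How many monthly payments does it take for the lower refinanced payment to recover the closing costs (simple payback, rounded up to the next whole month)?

Current payment = 44,300 × 16.93%/12 / (1 − (1+0.0141083)^−48) = $1,276.67.
Refinanced payment = 34,290.79 × 0.0128583 / (1 − (1+0.0128583)^−48) = $961.83.
Monthly savings = $1,276.67 − $961.83 = $314.84.
Break-even = $1,000.00 / $314.84 = 3.18 → 4 months.

4 months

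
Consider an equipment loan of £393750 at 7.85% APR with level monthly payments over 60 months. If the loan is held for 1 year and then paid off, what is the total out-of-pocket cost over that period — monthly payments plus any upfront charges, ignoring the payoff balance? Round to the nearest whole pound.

Monthly rate = 7.85%/12 = 0.0065417; payment = 393,750 × 0.0065417 / (1 − (1+0.0065417)^−60) = £7,955.59.
Total outlay = 12 × £7,955.59 = £95,467.08.

£95,467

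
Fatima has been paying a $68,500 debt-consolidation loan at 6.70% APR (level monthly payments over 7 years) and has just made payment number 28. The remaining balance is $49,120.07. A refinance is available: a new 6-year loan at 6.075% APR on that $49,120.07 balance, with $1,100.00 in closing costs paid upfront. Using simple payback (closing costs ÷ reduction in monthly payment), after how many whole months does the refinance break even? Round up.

6 months

Current payment = 68,500 × 6.7%/12 / (1 − (1+0.0055833)^−84) = $1,023.83.
Refinanced payment = 49,120.07 × 0.0050625 / (1 − (1+0.0050625)^−72) = $815.80.
Monthly savings = $1,023.83 − $815.80 = $208.03.
Break-even = $1,100.00 / $208.03 = 5.29 → 6 months.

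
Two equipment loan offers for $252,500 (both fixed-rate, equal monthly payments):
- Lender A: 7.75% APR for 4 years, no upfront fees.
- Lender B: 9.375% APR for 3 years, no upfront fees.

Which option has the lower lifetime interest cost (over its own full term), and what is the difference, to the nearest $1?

Lender B by $3,816

Lender A: monthly rate = 7.75%/12 = 0.0064583; payment = 252,500 × 0.0064583 / (1 − (1+0.0064583)^−48) = $6,134.67.
Total interest on Lender A = 48 × $6,134.67 − $252,500 = $41,964.16.
Lender B: at 9.375% the monthly rate is 0.0078125, so the payment is 252,500 × 0.0078125 / (1 − 1.0078125^−36) = $8,073.57.
Total interest on Lender B = 36 × $8,073.57 − $252,500 = $38,148.52.
Lender B is lower by $3,815.64.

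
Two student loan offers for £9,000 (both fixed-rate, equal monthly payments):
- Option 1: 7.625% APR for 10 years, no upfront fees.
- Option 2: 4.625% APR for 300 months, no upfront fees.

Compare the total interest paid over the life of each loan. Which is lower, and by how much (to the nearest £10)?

Option 1: at 7.625% the monthly rate is 0.0063542, so the payment is 9,000 × 0.0063542 / (1 − 1.0063542^−120) = £107.42.
Total interest on Option 1 = 120 × £107.42 − £9,000 = £3,890.40.
Option 2: monthly rate = 4.625%/12 = 0.0038542; payment = 9,000 × 0.0038542 / (1 − (1+0.0038542)^−300) = £50.67.
Total interest on Option 2 = 300 × £50.67 − £9,000 = £6,201.00.
Option 1 is lower by £2,310.60.

Option 1 by £2,310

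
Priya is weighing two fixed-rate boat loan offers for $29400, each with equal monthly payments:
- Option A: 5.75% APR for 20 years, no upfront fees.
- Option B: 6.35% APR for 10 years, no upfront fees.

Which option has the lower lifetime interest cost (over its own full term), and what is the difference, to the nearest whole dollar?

Option B by $9,748

Option A: monthly rate = 5.75%/12 = 0.0047917; payment = 29,400 × 0.0047917 / (1 − (1+0.0047917)^−240) = $206.41.
Total interest on Option A = 240 × $206.41 − $29,400 = $20,138.40.
Option B: at 6.35% the monthly rate is 0.0052917, so the payment is 29,400 × 0.0052917 / (1 − 1.0052917^−120) = $331.59.
Total interest on Option B = 120 × $331.59 − $29,400 = $10,390.80.
Option B is lower by $9,747.60.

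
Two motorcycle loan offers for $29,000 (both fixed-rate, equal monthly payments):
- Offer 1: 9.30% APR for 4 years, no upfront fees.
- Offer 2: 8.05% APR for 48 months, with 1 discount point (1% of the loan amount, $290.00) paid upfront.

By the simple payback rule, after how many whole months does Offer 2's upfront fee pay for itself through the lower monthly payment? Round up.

17 months

Offer 1: at 9.30% the monthly rate is 0.0077500, so the payment is 29,000 × 0.0077500 / (1 − 1.0077500^−48) = $725.80.
Offer 2: at 8.05% the monthly rate is 0.0067083, so the payment is 29,000 × 0.0067083 / (1 − 1.0067083^−48) = $708.66.
Monthly savings = $725.80 − $708.66 = $17.14.
Break-even = $290.00 / $17.14 = 16.92 → 17 months.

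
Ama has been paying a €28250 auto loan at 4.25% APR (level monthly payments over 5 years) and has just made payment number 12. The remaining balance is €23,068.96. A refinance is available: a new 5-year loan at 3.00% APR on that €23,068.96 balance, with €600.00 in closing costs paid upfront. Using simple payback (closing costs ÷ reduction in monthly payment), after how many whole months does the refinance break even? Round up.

Current payment = 28,250 × 4.25%/12 / (1 − (1+0.0035417)^−60) = €523.46.
Refinanced payment = 23,068.96 × 0.0025000 / (1 − (1+0.0025000)^−60) = €414.52.
Monthly savings = €523.46 − €414.52 = €108.94.
Break-even = €600.00 / €108.94 = 5.51 → 6 months.

6 months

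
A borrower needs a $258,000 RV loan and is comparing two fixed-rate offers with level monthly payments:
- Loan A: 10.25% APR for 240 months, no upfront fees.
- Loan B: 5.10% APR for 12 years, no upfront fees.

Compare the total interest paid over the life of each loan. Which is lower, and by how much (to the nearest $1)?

Loan B by $262,352

Loan A: at 10.25% the monthly rate is 0.0085417, so the payment is 258,000 × 0.0085417 / (1 − 1.0085417^−240) = $2,532.64.
Total interest on Loan A = 240 × $2,532.64 − $258,000 = $349,833.60.
Loan B: at 5.10% the monthly rate is 0.0042500, so the payment is 258,000 × 0.0042500 / (1 − 1.0042500^−144) = $2,399.18.
Total interest on Loan B = 144 × $2,399.18 − $258,000 = $87,481.92.
Loan B is lower by $262,351.68.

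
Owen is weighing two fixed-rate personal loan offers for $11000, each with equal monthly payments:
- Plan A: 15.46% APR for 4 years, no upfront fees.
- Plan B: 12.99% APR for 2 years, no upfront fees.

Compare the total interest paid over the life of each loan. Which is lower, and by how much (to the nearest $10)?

Plan A: monthly rate = 15.46%/12 = 0.0128833; payment = 11,000 × 0.0128833 / (1 − (1+0.0128833)^−48) = $308.71.
Total interest on Plan A = 48 × $308.71 − $11,000 = $3,818.08.
Plan B: at 12.99% the monthly rate is 0.0108250, so the payment is 11,000 × 0.0108250 / (1 − 1.0108250^−24) = $522.91.
Total interest on Plan B = 24 × $522.91 − $11,000 = $1,549.84.
Plan B is lower by $2,268.24.

Plan B by $2,270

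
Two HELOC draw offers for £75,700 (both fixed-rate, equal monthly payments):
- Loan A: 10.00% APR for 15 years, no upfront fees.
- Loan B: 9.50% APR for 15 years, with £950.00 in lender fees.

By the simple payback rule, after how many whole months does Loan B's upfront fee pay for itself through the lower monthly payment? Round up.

42 months

Loan A: monthly rate = 10%/12 = 0.0083333; payment = 75,700 × 0.0083333 / (1 − (1+0.0083333)^−180) = £813.48.
Loan B: at 9.50% the monthly rate is 0.0079167, so the payment is 75,700 × 0.0079167 / (1 − 1.0079167^−180) = £790.48.
Monthly savings = £813.48 − £790.48 = £23.00.
Break-even = £950.00 / £23.00 = 41.30 → 42 months.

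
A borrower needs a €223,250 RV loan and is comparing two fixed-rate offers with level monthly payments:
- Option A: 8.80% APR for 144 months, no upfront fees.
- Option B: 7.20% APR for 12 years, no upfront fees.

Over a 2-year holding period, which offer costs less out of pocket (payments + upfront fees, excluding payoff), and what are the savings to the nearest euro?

Option B by €4,700

Option A: monthly rate = 8.8%/12 = 0.0073333; payment = 223,250 × 0.0073333 / (1 − (1+0.0073333)^−144) = €2,515.57.
Option B: at 7.20% the monthly rate is 0.0060000, so the payment is 223,250 × 0.0060000 / (1 − 1.0060000^−144) = €2,319.73.
Over 24 months: Option A costs 24 × €2,515.57 = €60,373.68; Option B costs 24 × €2,319.73 = €55,673.52.
Option B is cheaper by €60,373.68 − €55,673.52 = €4,700.16.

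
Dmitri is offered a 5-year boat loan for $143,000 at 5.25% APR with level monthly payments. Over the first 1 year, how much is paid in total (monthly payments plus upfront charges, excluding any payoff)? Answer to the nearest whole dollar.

$32,580

At 5.25% the monthly rate is 0.0043750, so the payment is 143,000 × 0.0043750 / (1 − 1.0043750^−60) = $2,715.00.
Total outlay = 12 × $2,715.00 = $32,580.00.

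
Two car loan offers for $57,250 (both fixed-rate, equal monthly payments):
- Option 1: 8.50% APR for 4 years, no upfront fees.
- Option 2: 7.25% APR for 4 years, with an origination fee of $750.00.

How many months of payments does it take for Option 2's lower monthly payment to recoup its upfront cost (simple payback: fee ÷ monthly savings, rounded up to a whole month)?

23 months

Option 1: monthly rate = 8.5%/12 = 0.0070833; payment = 57,250 × 0.0070833 / (1 − (1+0.0070833)^−48) = $1,411.12.
Option 2: monthly rate = 7.25%/12 = 0.0060417; payment = 57,250 × 0.0060417 / (1 − (1+0.0060417)^−48) = $1,377.57.
Monthly savings = $1,411.12 − $1,377.57 = $33.55.
Break-even = $750.00 / $33.55 = 22.35 → 23 months.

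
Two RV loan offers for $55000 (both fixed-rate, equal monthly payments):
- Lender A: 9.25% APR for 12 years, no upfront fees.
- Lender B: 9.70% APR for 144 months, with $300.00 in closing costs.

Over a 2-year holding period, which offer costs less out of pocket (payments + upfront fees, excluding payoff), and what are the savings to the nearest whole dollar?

Lender A: at 9.25% the monthly rate is 0.0077083, so the payment is 55,000 × 0.0077083 / (1 − 1.0077083^−144) = $633.69.
Lender B: at 9.70% the monthly rate is 0.0080833, so the payment is 55,000 × 0.0080833 / (1 − 1.0080833^−144) = $647.80.
Over 24 months: Lender A costs 24 × $633.69 = $15,208.56; Lender B costs 24 × $647.80 + $300.00 = $15,847.20.
Lender A is cheaper by $15,847.20 − $15,208.56 = $638.64.

Lender A by $639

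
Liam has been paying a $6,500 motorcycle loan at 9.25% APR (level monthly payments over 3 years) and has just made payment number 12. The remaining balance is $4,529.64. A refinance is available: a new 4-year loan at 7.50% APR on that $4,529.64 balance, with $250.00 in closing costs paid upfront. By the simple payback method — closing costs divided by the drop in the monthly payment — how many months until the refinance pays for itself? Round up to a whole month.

3 months

Current payment = 6,500 × 9.25%/12 / (1 − (1+0.0077083)^−36) = $207.46.
Refinanced payment = 4,529.64 × 0.0062500 / (1 − (1+0.0062500)^−48) = $109.52.
Monthly savings = $207.46 − $109.52 = $97.94.
Break-even = $250.00 / $97.94 = 2.55 → 3 months.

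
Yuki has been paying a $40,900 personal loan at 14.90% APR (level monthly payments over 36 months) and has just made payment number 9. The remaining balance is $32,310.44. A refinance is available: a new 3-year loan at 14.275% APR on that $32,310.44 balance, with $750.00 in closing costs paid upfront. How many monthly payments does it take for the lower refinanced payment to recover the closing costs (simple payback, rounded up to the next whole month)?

Current payment = 40,900 × 14.9%/12 / (1 − (1+0.0124167)^−36) = $1,415.81.
Refinanced payment = 32,310.44 × 0.0118958 / (1 − (1+0.0118958)^−36) = $1,108.61.
Monthly savings = $1,415.81 − $1,108.61 = $307.20.
Break-even = $750.00 / $307.20 = 2.44 → 3 months.

3 months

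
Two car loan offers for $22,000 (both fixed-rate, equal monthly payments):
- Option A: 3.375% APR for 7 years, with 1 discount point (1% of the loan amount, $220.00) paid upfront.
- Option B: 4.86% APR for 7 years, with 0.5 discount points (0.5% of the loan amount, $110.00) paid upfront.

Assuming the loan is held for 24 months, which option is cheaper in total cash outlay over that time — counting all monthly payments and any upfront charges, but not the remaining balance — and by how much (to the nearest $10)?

Option A by $250

Option A: at 3.375% the monthly rate is 0.0028125, so the payment is 22,000 × 0.0028125 / (1 − 1.0028125^−84) = $294.43.
Option B: at 4.86% the monthly rate is 0.0040500, so the payment is 22,000 × 0.0040500 / (1 − 1.0040500^−84) = $309.50.
Over 24 months: Option A costs 24 × $294.43 + $220.00 = $7,286.32; Option B costs 24 × $309.50 + $110.00 = $7,538.00.
Option A is cheaper by $7,538.00 − $7,286.32 = $251.68.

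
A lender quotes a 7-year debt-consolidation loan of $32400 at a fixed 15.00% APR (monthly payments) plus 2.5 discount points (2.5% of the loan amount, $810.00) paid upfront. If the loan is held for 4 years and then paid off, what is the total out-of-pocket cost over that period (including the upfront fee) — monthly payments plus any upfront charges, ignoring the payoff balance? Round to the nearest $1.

Monthly rate = 15%/12 = 0.0125000; payment = 32,400 × 0.0125000 / (1 − (1+0.0125000)^−84) = $625.21.
Total outlay = 48 × $625.21 + $810.00 = $30,820.08.

$30,820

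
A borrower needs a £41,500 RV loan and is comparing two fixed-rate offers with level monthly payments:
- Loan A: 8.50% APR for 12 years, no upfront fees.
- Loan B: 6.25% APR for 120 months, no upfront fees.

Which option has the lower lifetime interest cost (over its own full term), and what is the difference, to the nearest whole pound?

Loan A: at 8.50% the monthly rate is 0.0070833, so the payment is 41,500 × 0.0070833 / (1 − 1.0070833^−144) = £460.67.
Total interest on Loan A = 144 × £460.67 − £41,500 = £24,836.48.
Loan B: at 6.25% the monthly rate is 0.0052083, so the payment is 41,500 × 0.0052083 / (1 − 1.0052083^−120) = £465.96.
Total interest on Loan B = 120 × £465.96 − £41,500 = £14,415.20.
Loan B is lower by £10,421.28.

Loan B by £10,421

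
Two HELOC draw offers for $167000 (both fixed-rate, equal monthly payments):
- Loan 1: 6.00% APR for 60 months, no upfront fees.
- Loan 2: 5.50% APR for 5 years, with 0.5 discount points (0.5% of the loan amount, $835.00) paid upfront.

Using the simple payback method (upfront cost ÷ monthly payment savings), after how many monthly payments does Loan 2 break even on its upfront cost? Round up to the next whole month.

22 months

Loan 1: monthly rate = 6%/12 = 0.0050000; payment = 167,000 × 0.0050000 / (1 − (1+0.0050000)^−60) = $3,228.58.
Loan 2: monthly rate = 5.5%/12 = 0.0045833; payment = 167,000 × 0.0045833 / (1 − (1+0.0045833)^−60) = $3,189.89.
Monthly savings = $3,228.58 − $3,189.89 = $38.69.
Break-even = $835.00 / $38.69 = 21.58 → 22 months.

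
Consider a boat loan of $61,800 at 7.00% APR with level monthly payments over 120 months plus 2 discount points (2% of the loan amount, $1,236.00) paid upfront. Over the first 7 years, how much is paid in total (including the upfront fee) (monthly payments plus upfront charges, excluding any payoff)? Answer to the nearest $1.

$61,510

At 7.00% the monthly rate is 0.0058333, so the payment is 61,800 × 0.0058333 / (1 − 1.0058333^−120) = $717.55.
Total outlay = 84 × $717.55 + $1,236.00 = $61,510.20.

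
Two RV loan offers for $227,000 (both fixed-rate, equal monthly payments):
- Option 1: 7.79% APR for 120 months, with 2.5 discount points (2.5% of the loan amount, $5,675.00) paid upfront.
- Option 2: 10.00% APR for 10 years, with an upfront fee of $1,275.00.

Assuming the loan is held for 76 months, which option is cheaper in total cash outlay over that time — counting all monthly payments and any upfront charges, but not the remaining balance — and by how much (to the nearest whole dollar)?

Option 1 by $16,182

Option 1: at 7.79% the monthly rate is 0.0064917, so the payment is 227,000 × 0.0064917 / (1 − 1.0064917^−120) = $2,729.01.
Option 2: at 10.00% the monthly rate is 0.0083333, so the payment is 227,000 × 0.0083333 / (1 − 1.0083333^−120) = $2,999.82.
Over 76 months: Option 1 costs 76 × $2,729.01 + $5,675.00 = $213,079.76; Option 2 costs 76 × $2,999.82 + $1,275.00 = $229,261.32.
Option 1 is cheaper by $229,261.32 − $213,079.76 = $16,181.56.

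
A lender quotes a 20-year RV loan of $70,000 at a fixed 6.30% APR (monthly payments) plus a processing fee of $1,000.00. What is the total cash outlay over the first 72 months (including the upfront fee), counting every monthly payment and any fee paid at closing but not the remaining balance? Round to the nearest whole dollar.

Monthly rate = 6.3%/12 = 0.0052500; payment = 70,000 × 0.0052500 / (1 − (1+0.0052500)^−240) = $513.69.
Total outlay = 72 × $513.69 + $1,000.00 = $37,985.68.

$37,986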